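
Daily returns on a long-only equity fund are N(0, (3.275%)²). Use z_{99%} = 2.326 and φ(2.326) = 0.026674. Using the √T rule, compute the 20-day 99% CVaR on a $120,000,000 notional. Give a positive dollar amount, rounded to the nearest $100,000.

σ_{20d} = 3.275% × √20 = 14.646%.
ES multiplier = φ(z)/(1−α) = 0.026674/0.01 = 2.667.
ES = 14.646% × 2.667 = 39.061%; on $120,000,000: $46,873,200.

$46,900,000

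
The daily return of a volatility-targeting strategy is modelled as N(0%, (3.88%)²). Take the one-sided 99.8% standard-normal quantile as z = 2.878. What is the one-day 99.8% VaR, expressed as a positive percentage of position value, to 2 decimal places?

11.17%

VaR = z·σ = 2.878 × 3.88% = 11.167%.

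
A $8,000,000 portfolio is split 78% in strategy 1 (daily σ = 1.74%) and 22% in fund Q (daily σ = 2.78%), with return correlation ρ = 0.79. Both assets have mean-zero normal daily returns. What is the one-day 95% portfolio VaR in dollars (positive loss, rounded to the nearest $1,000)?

σ_p² = 0.78²·1.74² + 0.22²·2.78² + 2·0.79·0.78·0.22·1.74·2.78 = 3.5275 (%²).
σ_p = √3.5275 = 1.878%.
At 95%, z = 1.645.
VaR = 1.645 × 1.878% = 3.089%; on $8,000,000 that is $247,120.

$247,000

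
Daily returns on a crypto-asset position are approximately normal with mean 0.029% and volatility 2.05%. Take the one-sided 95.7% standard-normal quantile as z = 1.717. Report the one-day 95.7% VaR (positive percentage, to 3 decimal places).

3.491%

VaR = −μ + z·σ = −(0.029%) + 1.717 × 2.05% = 3.491%.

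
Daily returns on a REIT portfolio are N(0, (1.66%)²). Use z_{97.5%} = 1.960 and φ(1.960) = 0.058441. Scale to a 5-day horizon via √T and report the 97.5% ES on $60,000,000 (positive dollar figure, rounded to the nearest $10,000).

σ_{5d} = 1.66% × √5 = 3.712%.
ES multiplier = φ(z)/(1−α) = 0.058441/0.025 = 2.338.
ES = 3.712% × 2.338 = 8.679%; on $60,000,000: $5,207,400.

$5,210,000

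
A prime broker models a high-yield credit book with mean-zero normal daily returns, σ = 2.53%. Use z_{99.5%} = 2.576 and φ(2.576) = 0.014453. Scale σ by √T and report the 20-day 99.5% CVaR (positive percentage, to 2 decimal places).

32.71%

σ_{20d} = 2.53% × √20 = 11.315%.
ES multiplier = φ(z)/(1−α) = 0.014453/0.005 = 2.891.
ES = 11.315% × 2.891 = 32.712%.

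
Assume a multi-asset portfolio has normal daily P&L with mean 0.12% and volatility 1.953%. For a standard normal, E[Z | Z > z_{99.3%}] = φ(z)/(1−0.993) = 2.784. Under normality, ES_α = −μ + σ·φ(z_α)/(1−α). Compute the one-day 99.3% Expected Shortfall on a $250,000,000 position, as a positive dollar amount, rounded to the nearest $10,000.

$13,290,000

ES = −(0.12%) + 1.953% × 2.784 = 5.317%.
On $250,000,000: 0.05317 × $250,000,000 = $13,292,500.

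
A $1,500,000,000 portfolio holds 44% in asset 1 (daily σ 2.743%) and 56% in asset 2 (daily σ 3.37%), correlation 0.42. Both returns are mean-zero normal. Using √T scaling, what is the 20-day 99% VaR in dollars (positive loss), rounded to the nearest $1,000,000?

σ_p = √(0.44²·2.743² + 0.56²·3.37² + 2·0.42·0.44·0.56·2.743·3.37) = 2.633%.
σ_{20d} = 2.633% × √20 = 11.775%.
z(99%) = 2.326.
VaR = 2.326 × 11.775% = 27.389%; on $1,500,000,000 that is $410,835,000.

$411,000,000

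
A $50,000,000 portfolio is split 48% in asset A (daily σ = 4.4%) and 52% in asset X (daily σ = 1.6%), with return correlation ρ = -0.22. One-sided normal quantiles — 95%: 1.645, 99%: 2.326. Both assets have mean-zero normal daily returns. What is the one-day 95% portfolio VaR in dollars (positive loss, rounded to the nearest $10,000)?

$1,720,000

σ_p² = 0.48²·4.4² + 0.52²·1.6² + 2·-0.22·0.48·0.52·4.4·1.6 = 4.3796 (%²).
σ_p = √4.3796 = 2.093%.
VaR = 1.645 × 2.093% = 3.443%; on $50,000,000 that is $1,721,500.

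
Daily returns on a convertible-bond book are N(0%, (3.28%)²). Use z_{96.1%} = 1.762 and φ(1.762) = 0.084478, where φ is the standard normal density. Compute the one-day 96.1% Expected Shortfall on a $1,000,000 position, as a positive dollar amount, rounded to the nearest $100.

$71,000

Tail multiplier: φ(z)/(1−α) = 0.084478 / 0.039 = 2.166.
ES = 3.28% × 2.166 = 7.104%.
On $1,000,000: 0.07104 × $1,000,000 = $71,040.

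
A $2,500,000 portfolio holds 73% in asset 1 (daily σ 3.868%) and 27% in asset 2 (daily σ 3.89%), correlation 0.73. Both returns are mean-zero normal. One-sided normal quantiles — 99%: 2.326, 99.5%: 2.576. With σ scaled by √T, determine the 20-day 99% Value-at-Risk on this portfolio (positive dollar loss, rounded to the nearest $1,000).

σ_p = √(0.73²·3.868² + 0.27²·3.89² + 2·0.73·0.73·0.27·3.868·3.89) = 3.661%.
σ_{20d} = 3.661% × √20 = 16.372%.
VaR = 2.326 × 16.372% = 38.081%; on $2,500,000 that is $952,025.

$952,000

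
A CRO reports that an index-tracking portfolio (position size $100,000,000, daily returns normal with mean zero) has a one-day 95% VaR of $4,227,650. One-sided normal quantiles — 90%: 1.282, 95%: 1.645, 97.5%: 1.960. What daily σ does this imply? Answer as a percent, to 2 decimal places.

VaR as a fraction: $4,227,650 / $100,000,000 = 4.228%.
σ = VaR / z = 4.228% / 1.645 = 2.570%.

2.57%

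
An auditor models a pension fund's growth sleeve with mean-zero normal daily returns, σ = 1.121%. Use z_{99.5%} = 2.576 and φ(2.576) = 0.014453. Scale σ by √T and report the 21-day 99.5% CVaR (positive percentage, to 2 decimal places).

σ_{21d} = 1.121% × √21 = 5.137%.
ES multiplier = φ(z)/(1−α) = 0.014453/0.005 = 2.891.
ES = 5.137% × 2.891 = 14.851%.

14.85%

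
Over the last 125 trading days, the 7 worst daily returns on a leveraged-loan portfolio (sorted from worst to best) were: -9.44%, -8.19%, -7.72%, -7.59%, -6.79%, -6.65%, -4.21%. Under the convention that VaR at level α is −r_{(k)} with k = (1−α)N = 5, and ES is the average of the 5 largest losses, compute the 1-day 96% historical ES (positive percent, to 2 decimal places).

7.95%

The 5 worst returns sum to -39.73%.
ES = −(-39.73%) / 5 = 7.946% ≈ 7.95%.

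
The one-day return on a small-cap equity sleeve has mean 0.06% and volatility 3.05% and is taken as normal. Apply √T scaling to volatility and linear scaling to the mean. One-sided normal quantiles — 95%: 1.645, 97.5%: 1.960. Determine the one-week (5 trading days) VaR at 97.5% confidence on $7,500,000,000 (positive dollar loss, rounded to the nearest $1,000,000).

$980,000,000

σ_{5d} = 3.05% × √5 = 6.820%; μ_{5d} = 5 × 0.06% = 0.300%.
VaR = −(0.300%) + 1.960 × 6.820% = 13.067%.
On $7,500,000,000: 0.13067 × $7,500,000,000 = $980,025,000.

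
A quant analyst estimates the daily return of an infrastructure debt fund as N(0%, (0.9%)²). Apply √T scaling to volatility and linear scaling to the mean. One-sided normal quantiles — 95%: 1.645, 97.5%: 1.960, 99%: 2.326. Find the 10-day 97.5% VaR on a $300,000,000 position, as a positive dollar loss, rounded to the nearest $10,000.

$16,730,000

σ_{10d} = 0.9% × √10 = 2.846%.
VaR = 1.960 × 2.846% = 5.578%.
On $300,000,000: 0.05578 × $300,000,000 = $16,734,000.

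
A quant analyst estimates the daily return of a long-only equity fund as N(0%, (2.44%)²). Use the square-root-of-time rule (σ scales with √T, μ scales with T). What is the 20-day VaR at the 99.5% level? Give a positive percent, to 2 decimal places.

28.11%

At 99.5%, z = 2.576.
σ_{20d} = 2.44% × √20 = 10.912%.
VaR = 2.576 × 10.912% = 28.109%.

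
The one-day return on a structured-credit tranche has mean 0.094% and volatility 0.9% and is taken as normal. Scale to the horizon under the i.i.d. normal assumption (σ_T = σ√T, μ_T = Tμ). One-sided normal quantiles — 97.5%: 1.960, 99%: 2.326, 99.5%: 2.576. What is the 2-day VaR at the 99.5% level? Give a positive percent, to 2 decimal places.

σ_{2d} = 0.9% × √2 = 1.273%; μ_{2d} = 2 × 0.094% = 0.188%.
VaR = −(0.188%) + 2.576 × 1.273% = 3.091%.

3.09%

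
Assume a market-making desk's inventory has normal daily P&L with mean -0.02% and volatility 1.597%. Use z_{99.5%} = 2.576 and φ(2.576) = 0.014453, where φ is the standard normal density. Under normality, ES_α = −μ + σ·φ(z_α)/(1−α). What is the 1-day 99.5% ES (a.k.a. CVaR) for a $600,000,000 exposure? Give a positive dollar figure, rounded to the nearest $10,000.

Tail multiplier: φ(z)/(1−α) = 0.014453 / 0.005 = 2.891.
ES = −(-0.02%) + 1.597% × 2.891 = 4.637%.
On $600,000,000: 0.04637 × $600,000,000 = $27,822,000.

$27,820,000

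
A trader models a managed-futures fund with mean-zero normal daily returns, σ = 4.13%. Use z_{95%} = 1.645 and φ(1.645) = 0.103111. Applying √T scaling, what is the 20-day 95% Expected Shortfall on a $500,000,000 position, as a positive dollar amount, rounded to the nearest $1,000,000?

σ_{20d} = 4.13% × √20 = 18.470%.
ES multiplier = φ(z)/(1−α) = 0.103111/0.05 = 2.062.
ES = 18.470% × 2.062 = 38.085%; on $500,000,000: $190,425,000.

$190,000,000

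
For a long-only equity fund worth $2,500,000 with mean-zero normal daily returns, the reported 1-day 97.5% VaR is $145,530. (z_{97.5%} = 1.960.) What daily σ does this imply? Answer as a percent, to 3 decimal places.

2.970%

VaR as a fraction: $145,530 / $2,500,000 = 5.821%.
σ = VaR / z = 5.821% / 1.960 = 2.970%.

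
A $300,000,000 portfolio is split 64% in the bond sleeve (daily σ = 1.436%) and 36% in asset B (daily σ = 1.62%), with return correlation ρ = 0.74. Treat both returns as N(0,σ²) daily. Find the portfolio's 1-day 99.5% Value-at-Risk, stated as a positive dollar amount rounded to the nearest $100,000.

$10,900,000

σ_p² = 0.64²·1.436² + 0.36²·1.62² + 2·0.74·0.64·0.36·1.436·1.62 = 1.9780 (%²).
σ_p = √1.9780 = 1.406%.
At 99.5%, z = 2.576.
VaR = 2.576 × 1.406% = 3.622%; on $300,000,000 that is $10,866,000.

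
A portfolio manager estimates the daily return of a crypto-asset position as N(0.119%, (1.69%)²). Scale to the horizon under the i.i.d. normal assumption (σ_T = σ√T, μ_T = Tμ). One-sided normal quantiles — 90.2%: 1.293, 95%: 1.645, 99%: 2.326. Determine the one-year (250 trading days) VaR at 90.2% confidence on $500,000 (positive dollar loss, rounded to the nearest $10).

$24,000

σ_{250d} = 1.69% × √250 = 26.721%; μ_{250d} = 250 × 0.119% = 29.750%.
VaR = −(29.750%) + 1.293 × 26.721% = 4.800%.
On $500,000: 0.04800 × $500,000 = $24,000.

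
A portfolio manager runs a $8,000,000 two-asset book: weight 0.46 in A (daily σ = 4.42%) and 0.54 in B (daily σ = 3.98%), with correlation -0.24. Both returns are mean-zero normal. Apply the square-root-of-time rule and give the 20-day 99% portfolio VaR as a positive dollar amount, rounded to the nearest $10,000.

σ_p = √(0.46²·4.42² + 0.54²·3.98² + 2·-0.24·0.46·0.54·4.42·3.98) = 2.580%.
σ_{20d} = 2.580% × √20 = 11.538%.
z(99%) = 2.326.
VaR = 2.326 × 11.538% = 26.837%; on $8,000,000 that is $2,146,960.

$2,150,000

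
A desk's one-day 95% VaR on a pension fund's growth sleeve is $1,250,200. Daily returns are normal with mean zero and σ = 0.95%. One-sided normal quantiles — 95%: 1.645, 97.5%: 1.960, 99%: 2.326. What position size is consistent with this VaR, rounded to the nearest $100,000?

VaR as a fraction of value: z·σ = 1.645 × 0.95% = 1.56275%.
Position = $1,250,200 / 0.0156275 = $80,000,000.

$80,000,000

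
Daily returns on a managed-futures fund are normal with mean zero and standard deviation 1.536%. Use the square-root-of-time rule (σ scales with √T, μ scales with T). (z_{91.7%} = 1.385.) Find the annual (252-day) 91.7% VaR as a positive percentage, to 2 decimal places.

33.77%

σ_{252d} = 1.536% × √252 = 24.383%.
VaR = 1.385 × 24.383% = 33.770%.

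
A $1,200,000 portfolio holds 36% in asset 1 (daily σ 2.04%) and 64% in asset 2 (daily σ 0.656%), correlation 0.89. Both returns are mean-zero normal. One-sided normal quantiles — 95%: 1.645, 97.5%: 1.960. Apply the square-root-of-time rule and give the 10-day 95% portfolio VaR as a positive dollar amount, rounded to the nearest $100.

$70,200

σ_p = √(0.36²·2.04² + 0.64²·0.656² + 2·0.89·0.36·0.64·2.04·0.656) = 1.124%.
σ_{10d} = 1.124% × √10 = 3.554%.
VaR = 1.645 × 3.554% = 5.846%; on $1,200,000 that is $70,152.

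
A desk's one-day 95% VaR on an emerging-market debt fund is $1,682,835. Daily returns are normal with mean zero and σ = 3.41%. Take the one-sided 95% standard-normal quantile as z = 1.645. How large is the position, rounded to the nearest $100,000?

VaR as a fraction of value: z·σ = 1.645 × 3.41% = 5.60945%.
Position = $1,682,835 / 0.0560945 = $30,000,000.

$30,000,000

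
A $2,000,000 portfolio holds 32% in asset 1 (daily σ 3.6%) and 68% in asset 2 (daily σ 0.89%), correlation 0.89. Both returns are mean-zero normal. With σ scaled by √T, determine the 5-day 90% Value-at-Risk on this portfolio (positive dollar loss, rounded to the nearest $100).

$98,200

σ_p = √(0.32²·3.6² + 0.68²·0.89² + 2·0.89·0.32·0.68·3.6·0.89) = 1.713%.
σ_{5d} = 1.713% × √5 = 3.830%.
z(90%) = 1.282.
VaR = 1.282 × 3.830% = 4.910%; on $2,000,000 that is $98,200.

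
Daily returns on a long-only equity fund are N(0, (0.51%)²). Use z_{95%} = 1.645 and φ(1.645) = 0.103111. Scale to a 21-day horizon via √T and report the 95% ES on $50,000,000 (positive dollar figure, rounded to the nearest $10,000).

$2,410,000

σ_{21d} = 0.51% × √21 = 2.337%.
ES multiplier = φ(z)/(1−α) = 0.103111/0.05 = 2.062.
ES = 2.337% × 2.062 = 4.819%; on $50,000,000: $2,409,500.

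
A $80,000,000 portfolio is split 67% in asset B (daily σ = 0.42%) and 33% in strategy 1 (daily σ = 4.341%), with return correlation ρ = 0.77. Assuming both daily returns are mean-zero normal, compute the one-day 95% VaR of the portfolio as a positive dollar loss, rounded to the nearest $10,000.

$2,180,000

σ_p² = 0.67²·0.42² + 0.33²·4.341² + 2·0.77·0.67·0.33·0.42·4.341 = 2.7521 (%²).
σ_p = √2.7521 = 1.659%.
At 95%, z = 1.645.
VaR = 1.645 × 1.659% = 2.729%; on $80,000,000 that is $2,183,200.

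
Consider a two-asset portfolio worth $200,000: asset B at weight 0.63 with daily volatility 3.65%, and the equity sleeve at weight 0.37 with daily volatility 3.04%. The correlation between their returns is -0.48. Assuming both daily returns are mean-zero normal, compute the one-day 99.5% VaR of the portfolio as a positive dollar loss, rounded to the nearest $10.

σ_p² = 0.63²·3.65² + 0.37²·3.04² + 2·-0.48·0.63·0.37·3.65·3.04 = 4.0699 (%²).
σ_p = √4.0699 = 2.017%.
At 99.5%, z = 2.576.
VaR = 2.576 × 2.017% = 5.196%; on $200,000 that is $10,392.

$10,390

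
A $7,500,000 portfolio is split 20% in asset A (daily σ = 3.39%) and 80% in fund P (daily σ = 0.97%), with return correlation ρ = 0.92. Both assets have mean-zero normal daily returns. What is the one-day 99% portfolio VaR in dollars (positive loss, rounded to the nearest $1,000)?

σ_p² = 0.2²·3.39² + 0.8²·0.97² + 2·0.92·0.2·0.8·3.39·0.97 = 2.0299 (%²).
σ_p = √2.0299 = 1.425%.
At 99%, z = 2.326.
VaR = 2.326 × 1.425% = 3.315%; on $7,500,000 that is $248,625.

$249,000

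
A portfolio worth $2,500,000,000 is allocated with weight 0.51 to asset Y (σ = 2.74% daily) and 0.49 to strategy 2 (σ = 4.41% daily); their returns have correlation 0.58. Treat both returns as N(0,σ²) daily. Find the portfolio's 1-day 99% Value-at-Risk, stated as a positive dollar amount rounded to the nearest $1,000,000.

σ_p² = 0.51²·2.74² + 0.49²·4.41² + 2·0.58·0.51·0.49·2.74·4.41 = 10.1250 (%²).
σ_p = √10.1250 = 3.182%.
At 99%, z = 2.326.
VaR = 2.326 × 3.182% = 7.401%; on $2,500,000,000 that is $185,025,000.

$185,000,000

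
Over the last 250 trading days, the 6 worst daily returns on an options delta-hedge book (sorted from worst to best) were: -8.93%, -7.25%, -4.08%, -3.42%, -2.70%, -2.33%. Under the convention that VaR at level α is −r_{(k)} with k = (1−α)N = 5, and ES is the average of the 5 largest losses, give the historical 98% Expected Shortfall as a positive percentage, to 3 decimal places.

5.276%

The 5 worst returns sum to -26.38%.
ES = −(-26.38%) / 5 = 5.276%.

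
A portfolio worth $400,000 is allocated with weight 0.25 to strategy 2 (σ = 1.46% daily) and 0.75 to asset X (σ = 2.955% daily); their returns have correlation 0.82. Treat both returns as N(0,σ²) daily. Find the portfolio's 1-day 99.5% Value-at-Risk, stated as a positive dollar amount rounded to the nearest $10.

σ_p² = 0.25²·1.46² + 0.75²·2.955² + 2·0.82·0.25·0.75·1.46·2.955 = 6.3716 (%²).
σ_p = √6.3716 = 2.524%.
At 99.5%, z = 2.576.
VaR = 2.576 × 2.524% = 6.502%; on $400,000 that is $26,008.

$26,010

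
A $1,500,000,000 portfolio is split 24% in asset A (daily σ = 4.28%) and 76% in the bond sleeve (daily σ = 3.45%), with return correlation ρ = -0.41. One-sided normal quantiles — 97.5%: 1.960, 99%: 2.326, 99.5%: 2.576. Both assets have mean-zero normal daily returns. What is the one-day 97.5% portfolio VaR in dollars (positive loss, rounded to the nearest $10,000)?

σ_p² = 0.24²·4.28² + 0.76²·3.45² + 2·-0.41·0.24·0.76·4.28·3.45 = 5.7215 (%²).
σ_p = √5.7215 = 2.392%.
VaR = 1.960 × 2.392% = 4.688%; on $1,500,000,000 that is $70,320,000.

$70,320,000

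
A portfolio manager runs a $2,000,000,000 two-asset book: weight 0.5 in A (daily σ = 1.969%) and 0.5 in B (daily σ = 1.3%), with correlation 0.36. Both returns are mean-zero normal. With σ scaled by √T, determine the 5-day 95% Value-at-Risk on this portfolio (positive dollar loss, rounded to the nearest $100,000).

σ_p = √(0.5²·1.969² + 0.5²·1.3² + 2·0.36·0.5·0.5·1.969·1.3) = 1.361%.
σ_{5d} = 1.361% × √5 = 3.043%.
z(95%) = 1.645.
VaR = 1.645 × 3.043% = 5.006%; on $2,000,000,000 that is $100,120,000.

$100,100,000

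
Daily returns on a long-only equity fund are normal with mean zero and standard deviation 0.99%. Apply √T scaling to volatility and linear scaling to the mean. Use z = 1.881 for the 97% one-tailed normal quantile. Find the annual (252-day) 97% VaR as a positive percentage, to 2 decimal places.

29.56%

σ_{252d} = 0.99% × √252 = 15.716%.
VaR = 1.881 × 15.716% = 29.562%.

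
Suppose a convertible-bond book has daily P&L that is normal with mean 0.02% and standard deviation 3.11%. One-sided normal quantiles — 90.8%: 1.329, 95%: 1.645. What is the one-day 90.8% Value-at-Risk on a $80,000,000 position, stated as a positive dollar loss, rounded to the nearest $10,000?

$3,290,000

VaR = −μ + z·σ = −(0.02%) + 1.329 × 3.11% = 4.113%.
On $80,000,000: 0.04113 × $80,000,000 = $3,290,400.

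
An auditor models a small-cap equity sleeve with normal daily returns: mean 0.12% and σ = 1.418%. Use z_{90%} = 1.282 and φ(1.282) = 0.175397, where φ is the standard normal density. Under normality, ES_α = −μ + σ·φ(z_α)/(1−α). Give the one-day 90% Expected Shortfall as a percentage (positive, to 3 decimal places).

Tail multiplier: φ(z)/(1−α) = 0.175397 / 0.1 = 1.754.
ES = −(0.12%) + 1.418% × 1.754 = 2.367%.

2.367%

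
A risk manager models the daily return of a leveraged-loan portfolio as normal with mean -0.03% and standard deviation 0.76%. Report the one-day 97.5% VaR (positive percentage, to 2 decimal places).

1.52%

At 97.5% one-sided, z = 1.960.
VaR = −μ + z·σ = −(-0.03%) + 1.960 × 0.76% = 1.520%.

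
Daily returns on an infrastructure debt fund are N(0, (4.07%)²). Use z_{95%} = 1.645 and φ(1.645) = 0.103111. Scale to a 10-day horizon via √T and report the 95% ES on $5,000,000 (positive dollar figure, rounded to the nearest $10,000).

σ_{10d} = 4.07% × √10 = 12.870%.
ES multiplier = φ(z)/(1−α) = 0.103111/0.05 = 2.062.
ES = 12.870% × 2.062 = 26.538%; on $5,000,000: $1,326,900.

$1,330,000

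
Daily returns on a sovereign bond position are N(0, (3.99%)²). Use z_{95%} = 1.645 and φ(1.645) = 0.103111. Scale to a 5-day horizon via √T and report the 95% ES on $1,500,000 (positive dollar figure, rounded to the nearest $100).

$276,000

σ_{5d} = 3.99% × √5 = 8.922%.
ES multiplier = φ(z)/(1−α) = 0.103111/0.05 = 2.062.
ES = 8.922% × 2.062 = 18.397%; on $1,500,000: $275,955.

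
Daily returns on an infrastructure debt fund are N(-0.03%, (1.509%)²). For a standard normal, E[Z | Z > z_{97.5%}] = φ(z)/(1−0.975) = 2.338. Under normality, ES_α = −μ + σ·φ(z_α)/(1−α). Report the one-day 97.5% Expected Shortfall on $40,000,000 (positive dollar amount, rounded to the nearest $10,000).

$1,420,000

ES = −(-0.03%) + 1.509% × 2.338 = 3.558%.
On $40,000,000: 0.03558 × $40,000,000 = $1,423,200.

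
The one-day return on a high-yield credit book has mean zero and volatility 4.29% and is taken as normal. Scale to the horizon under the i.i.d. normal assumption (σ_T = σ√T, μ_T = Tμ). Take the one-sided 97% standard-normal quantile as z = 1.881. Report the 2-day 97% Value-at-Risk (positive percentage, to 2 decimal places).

11.41%

σ_{2d} = 4.29% × √2 = 6.067%.
VaR = 1.881 × 6.067% = 11.412%.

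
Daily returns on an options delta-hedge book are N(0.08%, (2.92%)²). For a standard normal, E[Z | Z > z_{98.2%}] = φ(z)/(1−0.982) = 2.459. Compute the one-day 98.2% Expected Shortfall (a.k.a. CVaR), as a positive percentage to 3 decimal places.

7.100%

ES = −(0.08%) + 2.92% × 2.459 = 7.100%.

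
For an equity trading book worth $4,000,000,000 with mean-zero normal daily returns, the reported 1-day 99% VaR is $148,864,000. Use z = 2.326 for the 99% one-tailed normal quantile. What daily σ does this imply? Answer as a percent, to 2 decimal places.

VaR as a fraction: $148,864,000 / $4,000,000,000 = 3.722%.
σ = VaR / z = 3.722% / 2.326 = 1.600%.

1.60%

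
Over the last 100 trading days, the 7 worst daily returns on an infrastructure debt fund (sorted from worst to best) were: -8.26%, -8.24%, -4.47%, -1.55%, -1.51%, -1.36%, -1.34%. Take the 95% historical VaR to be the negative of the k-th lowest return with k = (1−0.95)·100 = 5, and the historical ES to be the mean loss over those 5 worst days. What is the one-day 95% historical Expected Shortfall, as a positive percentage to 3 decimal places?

4.806%

The 5 worst returns sum to -24.03%.
ES = −(-24.03%) / 5 = 4.806%.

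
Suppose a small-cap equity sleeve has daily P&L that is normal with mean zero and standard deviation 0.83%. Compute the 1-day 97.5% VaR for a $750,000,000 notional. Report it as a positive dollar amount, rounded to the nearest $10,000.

At 97.5% one-sided, z = 1.960.
VaR = z·σ = 1.960 × 0.83% = 1.627%.
On $750,000,000: 0.01627 × $750,000,000 = $12,202,500.

$12,200,000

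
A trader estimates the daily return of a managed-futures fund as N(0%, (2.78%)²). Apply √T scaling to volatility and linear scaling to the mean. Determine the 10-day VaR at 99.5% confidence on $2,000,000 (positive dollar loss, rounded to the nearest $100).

$452,900

At 99.5%, z = 2.576.
σ_{10d} = 2.78% × √10 = 8.791%.
VaR = 2.576 × 8.791% = 22.646%.
On $2,000,000: 0.22646 × $2,000,000 = $452,920.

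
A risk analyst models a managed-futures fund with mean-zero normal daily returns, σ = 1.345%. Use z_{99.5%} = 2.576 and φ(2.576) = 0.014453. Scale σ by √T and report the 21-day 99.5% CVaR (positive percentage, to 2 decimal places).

17.82%

σ_{21d} = 1.345% × √21 = 6.164%.
ES multiplier = φ(z)/(1−α) = 0.014453/0.005 = 2.891.
ES = 6.164% × 2.891 = 17.820%.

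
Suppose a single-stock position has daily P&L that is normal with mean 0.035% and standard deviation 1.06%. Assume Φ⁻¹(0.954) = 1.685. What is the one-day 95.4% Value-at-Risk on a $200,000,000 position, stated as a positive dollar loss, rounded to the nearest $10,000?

$3,500,000

VaR = −μ + z·σ = −(0.035%) + 1.685 × 1.06% = 1.751%.
On $200,000,000: 0.01751 × $200,000,000 = $3,502,000.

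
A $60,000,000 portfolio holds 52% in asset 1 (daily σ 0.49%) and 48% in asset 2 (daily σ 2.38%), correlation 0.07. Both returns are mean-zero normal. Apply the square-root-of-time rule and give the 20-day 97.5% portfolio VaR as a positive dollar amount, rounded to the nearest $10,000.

$6,250,000

σ_p = √(0.52²·0.49² + 0.48²·2.38² + 2·0.07·0.52·0.48·0.49·2.38) = 1.188%.
σ_{20d} = 1.188% × √20 = 5.313%.
z(97.5%) = 1.960.
VaR = 1.960 × 5.313% = 10.413%; on $60,000,000 that is $6,247,800.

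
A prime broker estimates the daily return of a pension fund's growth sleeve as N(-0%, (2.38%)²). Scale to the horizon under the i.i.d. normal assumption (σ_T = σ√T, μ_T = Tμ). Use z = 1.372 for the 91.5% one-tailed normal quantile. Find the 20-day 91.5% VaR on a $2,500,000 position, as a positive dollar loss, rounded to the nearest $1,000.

σ_{20d} = 2.38% × √20 = 10.644%.
VaR = 1.372 × 10.644% = 14.604%.
On $2,500,000: 0.14604 × $2,500,000 = $365,100.

$365,000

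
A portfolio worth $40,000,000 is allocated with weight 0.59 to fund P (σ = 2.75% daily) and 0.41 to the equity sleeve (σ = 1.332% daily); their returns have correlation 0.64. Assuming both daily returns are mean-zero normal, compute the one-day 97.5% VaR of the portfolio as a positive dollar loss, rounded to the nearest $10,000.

σ_p² = 0.59²·2.75² + 0.41²·1.332² + 2·0.64·0.59·0.41·2.75·1.332 = 4.0649 (%²).
σ_p = √4.0649 = 2.016%.
At 97.5%, z = 1.960.
VaR = 1.960 × 2.016% = 3.951%; on $40,000,000 that is $1,580,400.

$1,580,000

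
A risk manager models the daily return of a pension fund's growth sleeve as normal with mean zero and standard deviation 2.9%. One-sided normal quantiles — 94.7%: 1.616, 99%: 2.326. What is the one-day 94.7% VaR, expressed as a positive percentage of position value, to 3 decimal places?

VaR = z·σ = 1.616 × 2.9% = 4.686%.

4.686%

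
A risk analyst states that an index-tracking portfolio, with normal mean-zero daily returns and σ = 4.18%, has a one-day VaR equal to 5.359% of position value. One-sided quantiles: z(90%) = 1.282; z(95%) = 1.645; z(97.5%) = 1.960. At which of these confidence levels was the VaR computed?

90%

Implied z = VaR/σ = 5.359 / 4.18 = 1.282.
This matches z(90%) = 1.282.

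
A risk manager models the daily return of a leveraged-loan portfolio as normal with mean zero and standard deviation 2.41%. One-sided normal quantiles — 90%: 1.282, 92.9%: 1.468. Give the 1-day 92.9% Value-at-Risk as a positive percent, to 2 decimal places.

VaR = z·σ = 1.468 × 2.41% = 3.538%.

3.54%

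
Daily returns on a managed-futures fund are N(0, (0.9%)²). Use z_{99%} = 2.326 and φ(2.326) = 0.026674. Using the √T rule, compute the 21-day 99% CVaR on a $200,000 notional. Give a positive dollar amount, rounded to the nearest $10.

$22,000

σ_{21d} = 0.9% × √21 = 4.124%.
ES multiplier = φ(z)/(1−α) = 0.026674/0.01 = 2.667.
ES = 4.124% × 2.667 = 10.999%; on $200,000: $21,998.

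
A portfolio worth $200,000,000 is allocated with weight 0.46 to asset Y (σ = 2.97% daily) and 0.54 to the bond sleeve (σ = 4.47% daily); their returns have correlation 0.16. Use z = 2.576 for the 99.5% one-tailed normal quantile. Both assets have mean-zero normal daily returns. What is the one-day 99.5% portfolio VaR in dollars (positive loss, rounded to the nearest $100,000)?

σ_p² = 0.46²·2.97² + 0.54²·4.47² + 2·0.16·0.46·0.54·2.97·4.47 = 8.7482 (%²).
σ_p = √8.7482 = 2.958%.
VaR = 2.576 × 2.958% = 7.620%; on $200,000,000 that is $15,240,000.

$15,200,000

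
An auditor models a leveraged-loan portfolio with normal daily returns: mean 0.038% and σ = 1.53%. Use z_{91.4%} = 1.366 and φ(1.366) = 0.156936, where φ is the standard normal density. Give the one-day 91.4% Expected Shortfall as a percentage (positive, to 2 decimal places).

2.75%

Tail multiplier: φ(z)/(1−α) = 0.156936 / 0.086 = 1.825.
ES = −(0.038%) + 1.53% × 1.825 = 2.754%.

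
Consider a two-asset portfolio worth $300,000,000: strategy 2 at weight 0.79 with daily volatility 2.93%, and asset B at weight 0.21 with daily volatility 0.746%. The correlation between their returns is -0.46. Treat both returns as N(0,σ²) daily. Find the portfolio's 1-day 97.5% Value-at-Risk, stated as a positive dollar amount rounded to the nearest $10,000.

$13,210,000

σ_p² = 0.79²·2.93² + 0.21²·0.746² + 2·-0.46·0.79·0.21·2.93·0.746 = 5.0488 (%²).
σ_p = √5.0488 = 2.247%.
At 97.5%, z = 1.960.
VaR = 1.960 × 2.247% = 4.404%; on $300,000,000 that is $13,212,000.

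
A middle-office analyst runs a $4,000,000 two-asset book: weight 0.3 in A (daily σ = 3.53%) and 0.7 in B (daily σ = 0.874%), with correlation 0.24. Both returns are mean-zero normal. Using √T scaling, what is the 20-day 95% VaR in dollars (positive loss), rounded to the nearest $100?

$395,500

σ_p = √(0.3²·3.53² + 0.7²·0.874² + 2·0.24·0.3·0.7·3.53·0.874) = 1.344%.
σ_{20d} = 1.344% × √20 = 6.011%.
z(95%) = 1.645.
VaR = 1.645 × 6.011% = 9.888%; on $4,000,000 that is $395,520.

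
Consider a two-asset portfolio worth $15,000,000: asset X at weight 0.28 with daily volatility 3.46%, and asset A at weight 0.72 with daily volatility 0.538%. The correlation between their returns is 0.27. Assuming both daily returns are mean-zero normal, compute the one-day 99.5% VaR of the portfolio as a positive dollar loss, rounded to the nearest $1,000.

σ_p² = 0.28²·3.46² + 0.72²·0.538² + 2·0.27·0.28·0.72·3.46·0.538 = 1.2913 (%²).
σ_p = √1.2913 = 1.136%.
At 99.5%, z = 2.576.
VaR = 2.576 × 1.136% = 2.926%; on $15,000,000 that is $438,900.

$439,000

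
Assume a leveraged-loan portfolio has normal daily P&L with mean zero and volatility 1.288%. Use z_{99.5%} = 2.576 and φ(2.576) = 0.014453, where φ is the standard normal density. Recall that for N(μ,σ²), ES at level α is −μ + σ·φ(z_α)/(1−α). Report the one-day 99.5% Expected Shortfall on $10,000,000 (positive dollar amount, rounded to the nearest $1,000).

$372,000

Tail multiplier: φ(z)/(1−α) = 0.014453 / 0.005 = 2.891.
ES = 1.288% × 2.891 = 3.724%.
On $10,000,000: 0.03724 × $10,000,000 = $372,400.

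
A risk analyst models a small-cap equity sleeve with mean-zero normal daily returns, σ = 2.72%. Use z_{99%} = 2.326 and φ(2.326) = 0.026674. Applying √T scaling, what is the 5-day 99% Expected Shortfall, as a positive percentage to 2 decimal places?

16.22%

σ_{5d} = 2.72% × √5 = 6.082%.
ES multiplier = φ(z)/(1−α) = 0.026674/0.01 = 2.667.
ES = 6.082% × 2.667 = 16.221%.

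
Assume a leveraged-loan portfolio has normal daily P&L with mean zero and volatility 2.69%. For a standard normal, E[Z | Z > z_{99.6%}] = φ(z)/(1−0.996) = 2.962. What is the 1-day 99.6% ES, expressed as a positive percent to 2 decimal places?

ES = 2.69% × 2.962 = 7.968%.

7.97%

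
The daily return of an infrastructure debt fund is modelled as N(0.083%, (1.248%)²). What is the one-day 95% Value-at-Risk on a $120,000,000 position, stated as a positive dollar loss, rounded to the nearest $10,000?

$2,360,000

At 95% one-sided, z = 1.645.
VaR = −μ + z·σ = −(0.083%) + 1.645 × 1.248% = 1.970%.
On $120,000,000: 0.01970 × $120,000,000 = $2,364,000.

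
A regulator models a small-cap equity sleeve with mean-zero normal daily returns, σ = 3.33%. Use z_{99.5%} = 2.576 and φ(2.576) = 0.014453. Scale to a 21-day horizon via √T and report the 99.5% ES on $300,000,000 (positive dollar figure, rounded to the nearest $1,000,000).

$132,000,000

σ_{21d} = 3.33% × √21 = 15.260%.
ES multiplier = φ(z)/(1−α) = 0.014453/0.005 = 2.891.
ES = 15.260% × 2.891 = 44.117%; on $300,000,000: $132,351,000.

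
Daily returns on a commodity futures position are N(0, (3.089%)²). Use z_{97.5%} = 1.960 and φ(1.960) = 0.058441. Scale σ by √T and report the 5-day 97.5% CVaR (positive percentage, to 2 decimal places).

σ_{5d} = 3.089% × √5 = 6.907%.
ES multiplier = φ(z)/(1−α) = 0.058441/0.025 = 2.338.
ES = 6.907% × 2.338 = 16.149%.

16.15%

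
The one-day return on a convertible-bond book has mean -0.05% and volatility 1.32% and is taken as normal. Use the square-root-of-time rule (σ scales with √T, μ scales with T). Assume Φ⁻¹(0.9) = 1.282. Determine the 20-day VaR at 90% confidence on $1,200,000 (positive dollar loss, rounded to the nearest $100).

σ_{20d} = 1.32% × √20 = 5.903%; μ_{20d} = 20 × -0.05% = -1.000%.
VaR = −(-1.000%) + 1.282 × 5.903% = 8.568%.
On $1,200,000: 0.08568 × $1,200,000 = $102,816.

$102,800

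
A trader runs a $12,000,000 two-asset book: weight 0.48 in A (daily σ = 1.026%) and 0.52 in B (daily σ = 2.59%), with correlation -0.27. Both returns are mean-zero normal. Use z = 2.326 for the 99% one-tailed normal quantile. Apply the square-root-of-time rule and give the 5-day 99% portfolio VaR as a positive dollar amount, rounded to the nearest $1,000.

$813,000

σ_p = √(0.48²·1.026² + 0.52²·2.59² + 2·-0.27·0.48·0.52·1.026·2.59) = 1.303%.
σ_{5d} = 1.303% × √5 = 2.914%.
VaR = 2.326 × 2.914% = 6.778%; on $12,000,000 that is $813,360.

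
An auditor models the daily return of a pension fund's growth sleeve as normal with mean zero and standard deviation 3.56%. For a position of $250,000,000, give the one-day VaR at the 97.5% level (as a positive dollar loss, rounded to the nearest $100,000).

At 97.5% one-sided, z = 1.960.
VaR = z·σ = 1.960 × 3.56% = 6.978%.
On $250,000,000: 0.06978 × $250,000,000 = $17,445,000.

$17,400,000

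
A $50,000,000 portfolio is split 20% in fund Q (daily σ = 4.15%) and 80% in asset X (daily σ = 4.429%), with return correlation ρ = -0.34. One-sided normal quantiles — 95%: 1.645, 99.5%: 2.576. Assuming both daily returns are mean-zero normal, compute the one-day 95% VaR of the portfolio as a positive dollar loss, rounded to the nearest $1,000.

$2,758,000

σ_p² = 0.2²·4.15² + 0.8²·4.429² + 2·-0.34·0.2·0.8·4.15·4.429 = 11.2434 (%²).
σ_p = √11.2434 = 3.353%.
VaR = 1.645 × 3.353% = 5.516%; on $50,000,000 that is $2,758,000.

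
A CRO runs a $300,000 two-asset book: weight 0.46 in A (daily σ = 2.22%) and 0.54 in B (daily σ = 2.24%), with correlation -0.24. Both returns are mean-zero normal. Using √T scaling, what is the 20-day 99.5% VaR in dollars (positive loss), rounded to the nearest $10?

σ_p = √(0.46²·2.22² + 0.54²·2.24² + 2·-0.24·0.46·0.54·2.22·2.24) = 1.383%.
σ_{20d} = 1.383% × √20 = 6.185%.
z(99.5%) = 2.576.
VaR = 2.576 × 6.185% = 15.933%; on $300,000 that is $47,799.

$47,800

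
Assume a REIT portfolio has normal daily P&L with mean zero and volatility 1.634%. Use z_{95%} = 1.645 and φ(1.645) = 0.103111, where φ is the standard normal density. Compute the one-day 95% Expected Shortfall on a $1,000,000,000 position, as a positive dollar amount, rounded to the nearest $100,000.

$33,700,000

Tail multiplier: φ(z)/(1−α) = 0.103111 / 0.05 = 2.062.
ES = 1.634% × 2.062 = 3.369%.
On $1,000,000,000: 0.03369 × $1,000,000,000 = $33,690,000.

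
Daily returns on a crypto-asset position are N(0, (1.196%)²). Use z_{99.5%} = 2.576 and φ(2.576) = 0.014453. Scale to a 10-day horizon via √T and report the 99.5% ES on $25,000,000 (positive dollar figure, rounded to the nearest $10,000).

σ_{10d} = 1.196% × √10 = 3.782%.
ES multiplier = φ(z)/(1−α) = 0.014453/0.005 = 2.891.
ES = 3.782% × 2.891 = 10.934%; on $25,000,000: $2,733,500.

$2,730,000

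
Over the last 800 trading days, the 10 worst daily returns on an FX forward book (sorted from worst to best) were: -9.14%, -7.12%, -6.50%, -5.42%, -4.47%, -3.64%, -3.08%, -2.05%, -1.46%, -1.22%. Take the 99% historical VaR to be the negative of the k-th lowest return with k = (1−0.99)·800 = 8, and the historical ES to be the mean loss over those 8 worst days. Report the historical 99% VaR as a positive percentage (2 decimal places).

2.05%

k = 8; the 8th lowest return is -2.05%, so VaR = 2.05%.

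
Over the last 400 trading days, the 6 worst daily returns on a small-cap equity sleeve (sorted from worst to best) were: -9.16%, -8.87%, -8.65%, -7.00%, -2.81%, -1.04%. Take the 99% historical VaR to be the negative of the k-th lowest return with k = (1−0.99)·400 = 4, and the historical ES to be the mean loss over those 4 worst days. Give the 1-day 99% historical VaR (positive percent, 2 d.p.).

k = 4; the 4th lowest return is -7.00%, so VaR = 7.00%.

7.00%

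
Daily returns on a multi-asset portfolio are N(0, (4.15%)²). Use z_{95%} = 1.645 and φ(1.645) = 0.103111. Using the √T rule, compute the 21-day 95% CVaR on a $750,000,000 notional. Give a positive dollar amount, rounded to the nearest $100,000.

$294,100,000

σ_{21d} = 4.15% × √21 = 19.018%.
ES multiplier = φ(z)/(1−α) = 0.103111/0.05 = 2.062.
ES = 19.018% × 2.062 = 39.215%; on $750,000,000: $294,112,500.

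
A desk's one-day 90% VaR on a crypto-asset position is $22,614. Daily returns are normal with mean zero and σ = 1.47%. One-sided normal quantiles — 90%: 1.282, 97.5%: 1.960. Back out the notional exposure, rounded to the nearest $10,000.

$1,200,000

VaR as a fraction of value: z·σ = 1.282 × 1.47% = 1.88454%.
Position = $22,614 / 0.0188454 = $1,199,975.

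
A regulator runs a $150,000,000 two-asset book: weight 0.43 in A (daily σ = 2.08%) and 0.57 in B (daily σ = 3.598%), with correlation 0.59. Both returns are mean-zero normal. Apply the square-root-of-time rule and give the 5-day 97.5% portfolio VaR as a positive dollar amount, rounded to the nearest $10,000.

$17,600,000

σ_p = √(0.43²·2.08² + 0.57²·3.598² + 2·0.59·0.43·0.57·2.08·3.598) = 2.678%.
σ_{5d} = 2.678% × √5 = 5.988%.
z(97.5%) = 1.960.
VaR = 1.960 × 5.988% = 11.736%; on $150,000,000 that is $17,604,000.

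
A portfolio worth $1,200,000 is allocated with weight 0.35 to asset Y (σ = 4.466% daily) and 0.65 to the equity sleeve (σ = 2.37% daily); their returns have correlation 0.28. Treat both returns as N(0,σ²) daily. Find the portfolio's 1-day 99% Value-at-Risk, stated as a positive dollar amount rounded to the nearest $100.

σ_p² = 0.35²·4.466² + 0.65²·2.37² + 2·0.28·0.35·0.65·4.466·2.37 = 6.1649 (%²).
σ_p = √6.1649 = 2.483%.
At 99%, z = 2.326.
VaR = 2.326 × 2.483% = 5.775%; on $1,200,000 that is $69,300.

$69,300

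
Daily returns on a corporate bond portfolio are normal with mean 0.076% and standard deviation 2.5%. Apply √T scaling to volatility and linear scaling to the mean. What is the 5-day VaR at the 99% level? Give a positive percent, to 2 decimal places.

12.62%

At 99%, z = 2.326.
σ_{5d} = 2.5% × √5 = 5.590%; μ_{5d} = 5 × 0.076% = 0.380%.
VaR = −(0.380%) + 2.326 × 5.590% = 12.622%.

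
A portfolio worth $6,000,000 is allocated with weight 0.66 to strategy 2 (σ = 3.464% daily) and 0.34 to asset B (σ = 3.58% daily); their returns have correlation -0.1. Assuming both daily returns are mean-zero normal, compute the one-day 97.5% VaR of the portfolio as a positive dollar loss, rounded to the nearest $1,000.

$292,000

σ_p² = 0.66²·3.464² + 0.34²·3.58² + 2·-0.1·0.66·0.34·3.464·3.58 = 6.1519 (%²).
σ_p = √6.1519 = 2.480%.
At 97.5%, z = 1.960.
VaR = 1.960 × 2.480% = 4.861%; on $6,000,000 that is $291,660.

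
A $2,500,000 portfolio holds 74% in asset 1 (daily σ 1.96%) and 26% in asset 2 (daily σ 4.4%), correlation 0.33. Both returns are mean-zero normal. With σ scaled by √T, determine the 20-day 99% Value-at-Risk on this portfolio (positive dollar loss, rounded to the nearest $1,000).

$552,000

σ_p = √(0.74²·1.96² + 0.26²·4.4² + 2·0.33·0.74·0.26·1.96·4.4) = 2.123%.
σ_{20d} = 2.123% × √20 = 9.494%.
z(99%) = 2.326.
VaR = 2.326 × 9.494% = 22.083%; on $2,500,000 that is $552,075.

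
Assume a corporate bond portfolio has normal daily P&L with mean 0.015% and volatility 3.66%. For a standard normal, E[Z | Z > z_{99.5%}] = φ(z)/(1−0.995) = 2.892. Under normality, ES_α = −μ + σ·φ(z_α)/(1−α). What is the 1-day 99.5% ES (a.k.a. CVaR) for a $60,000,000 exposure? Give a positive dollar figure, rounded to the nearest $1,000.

ES = −(0.015%) + 3.66% × 2.892 = 10.570%.
On $60,000,000: 0.10570 × $60,000,000 = $6,342,000.

$6,342,000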